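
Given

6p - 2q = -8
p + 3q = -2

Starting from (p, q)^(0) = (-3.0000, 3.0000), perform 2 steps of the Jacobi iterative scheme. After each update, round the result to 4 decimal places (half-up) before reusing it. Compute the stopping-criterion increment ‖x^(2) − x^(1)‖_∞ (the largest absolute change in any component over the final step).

0.8889

Iteration 1:
  p = (-8 - (-2)·3.0000) / (6) = -0.3333
  q = (-2 - (1)·-3.0000) / (3) = 0.3333
Iteration 2:
  p = (-8 - (-2)·0.3333) / (6) = -1.2222
  q = (-2 - (1)·-0.3333) / (3) = -0.5556
Change: (-0.8889, -0.8889) → max |·| = 0.8889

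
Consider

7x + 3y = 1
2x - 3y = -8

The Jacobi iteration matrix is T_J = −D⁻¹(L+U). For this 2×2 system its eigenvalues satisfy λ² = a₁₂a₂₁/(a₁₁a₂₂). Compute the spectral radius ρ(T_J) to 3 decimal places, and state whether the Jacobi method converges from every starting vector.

a₁₂a₂₁/(a₁₁a₂₂) = (3)·(2) / ((7)·(-3)) = -0.285714
ρ = √|-0.285714| = √0.285714 = 0.535
ρ < 1, so Jacobi converges

0.535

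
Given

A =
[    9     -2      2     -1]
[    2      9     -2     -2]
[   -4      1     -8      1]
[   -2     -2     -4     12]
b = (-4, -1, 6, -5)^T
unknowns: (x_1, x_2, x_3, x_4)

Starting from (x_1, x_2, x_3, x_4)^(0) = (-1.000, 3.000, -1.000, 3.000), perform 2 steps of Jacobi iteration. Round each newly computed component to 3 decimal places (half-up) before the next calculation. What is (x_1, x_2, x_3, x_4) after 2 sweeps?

Iteration 1:
  x_1 = (-4 - (-2)·3.000 - (2)·-1.000 - (-1)·3.000) / (9) = 0.778
  x_2 = (-1 - (2)·-1.000 - (-2)·-1.000 - (-2)·3.000) / (9) = 0.556
  x_3 = (6 - (-4)·-1.000 - (1)·3.000 - (1)·3.000) / (-8) = 0.500
  x_4 = (-5 - (-2)·-1.000 - (-2)·3.000 - (-4)·-1.000) / (12) = -0.417
Iteration 2:
  x_1 = (-4 - (-2)·0.556 - (2)·0.500 - (-1)·-0.417) / (9) = -0.478
  x_2 = (-1 - (2)·0.778 - (-2)·0.500 - (-2)·-0.417) / (9) = -0.266
  x_3 = (6 - (-4)·0.778 - (1)·0.556 - (1)·-0.417) / (-8) = -1.122
  x_4 = (-5 - (-2)·0.778 - (-2)·0.556 - (-4)·0.500) / (12) = -0.028

(-0.478, -0.266, -1.122, -0.028)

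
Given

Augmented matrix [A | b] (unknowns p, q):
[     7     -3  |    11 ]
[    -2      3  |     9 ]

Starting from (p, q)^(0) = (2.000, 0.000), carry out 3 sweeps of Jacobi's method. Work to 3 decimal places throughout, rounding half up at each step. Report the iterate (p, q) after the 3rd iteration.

(3.306, 5.285)

Iteration 1:
  p = (11 - (-3)·0.000) / (7) = 1.571
  q = (9 - (-2)·2.000) / (3) = 4.333
Iteration 2:
  p = (11 - (-3)·4.333) / (7) = 3.428
  q = (9 - (-2)·1.571) / (3) = 4.047
Iteration 3:
  p = (11 - (-3)·4.047) / (7) = 3.306
  q = (9 - (-2)·3.428) / (3) = 5.285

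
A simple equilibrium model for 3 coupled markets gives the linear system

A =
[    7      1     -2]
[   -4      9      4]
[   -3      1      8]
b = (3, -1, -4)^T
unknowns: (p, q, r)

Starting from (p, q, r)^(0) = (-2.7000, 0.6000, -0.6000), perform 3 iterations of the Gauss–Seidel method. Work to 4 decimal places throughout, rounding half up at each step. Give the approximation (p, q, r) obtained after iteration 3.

Iteration 1:
  p = (3 - (1)·0.6000 - (-2)·-0.6000) / (7) = 0.1714
  q = (-1 - (-4)·0.1714 - (4)·-0.6000) / (9) = 0.2317
  r = (-4 - (-3)·0.1714 - (1)·0.2317) / (8) = -0.4647
Iteration 2:
  p = (3 - (1)·0.2317 - (-2)·-0.4647) / (7) = 0.2627
  q = (-1 - (-4)·0.2627 - (4)·-0.4647) / (9) = 0.2122
  r = (-4 - (-3)·0.2627 - (1)·0.2122) / (8) = -0.4280
Iteration 3:
  p = (3 - (1)·0.2122 - (-2)·-0.4280) / (7) = 0.2760
  q = (-1 - (-4)·0.2760 - (4)·-0.4280) / (9) = 0.2018
  r = (-4 - (-3)·0.2760 - (1)·0.2018) / (8) = -0.4217

(0.2760, 0.2018, -0.4217)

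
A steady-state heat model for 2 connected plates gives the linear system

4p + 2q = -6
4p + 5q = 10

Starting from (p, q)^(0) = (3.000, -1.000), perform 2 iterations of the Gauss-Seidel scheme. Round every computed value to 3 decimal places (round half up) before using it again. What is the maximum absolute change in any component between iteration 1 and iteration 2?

Iteration 1:
  p = (-6 - (2)·-1.000) / (4) = -1.000
  q = (10 - (4)·-1.000) / (5) = 2.800
Iteration 2:
  p = (-6 - (2)·2.800) / (4) = -2.900
  q = (10 - (4)·-2.900) / (5) = 4.320
Change: (-1.900, 1.520) → max |·| = 1.900

1.900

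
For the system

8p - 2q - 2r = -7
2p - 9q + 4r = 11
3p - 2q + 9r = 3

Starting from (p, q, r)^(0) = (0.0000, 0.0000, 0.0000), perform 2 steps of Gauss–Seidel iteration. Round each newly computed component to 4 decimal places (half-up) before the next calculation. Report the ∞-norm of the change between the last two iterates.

0.2766

Iteration 1:
  p = (-7 - (-2)·0.0000 - (-2)·0.0000) / (8) = -0.8750
  q = (11 - (2)·-0.8750 - (4)·0.0000) / (-9) = -1.4167
  r = (3 - (3)·-0.8750 - (-2)·-1.4167) / (9) = 0.3102
Iteration 2:
  p = (-7 - (-2)·-1.4167 - (-2)·0.3102) / (8) = -1.1516
  q = (11 - (2)·-1.1516 - (4)·0.3102) / (-9) = -1.3403
  r = (3 - (3)·-1.1516 - (-2)·-1.3403) / (9) = 0.4194
Change: (-0.2766, 0.0764, 0.1092) → max |·| = 0.2766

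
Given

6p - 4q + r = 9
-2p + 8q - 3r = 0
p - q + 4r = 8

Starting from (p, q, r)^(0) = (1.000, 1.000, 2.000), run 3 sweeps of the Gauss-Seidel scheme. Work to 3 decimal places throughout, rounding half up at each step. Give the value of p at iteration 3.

Iteration 1:
  p = (9 - (-4)·1.000 - (1)·2.000) / (6) = 1.833
  q = (0 - (-2)·1.833 - (-3)·2.000) / (8) = 1.208
  r = (8 - (1)·1.833 - (-1)·1.208) / (4) = 1.844
Iteration 2:
  p = (9 - (-4)·1.208 - (1)·1.844) / (6) = 1.998
  q = (0 - (-2)·1.998 - (-3)·1.844) / (8) = 1.191
  r = (8 - (1)·1.998 - (-1)·1.191) / (4) = 1.798
Iteration 3:
  p = (9 - (-4)·1.191 - (1)·1.798) / (6) = 1.994
  q = (0 - (-2)·1.994 - (-3)·1.798) / (8) = 1.173
  r = (8 - (1)·1.994 - (-1)·1.173) / (4) = 1.795

1.994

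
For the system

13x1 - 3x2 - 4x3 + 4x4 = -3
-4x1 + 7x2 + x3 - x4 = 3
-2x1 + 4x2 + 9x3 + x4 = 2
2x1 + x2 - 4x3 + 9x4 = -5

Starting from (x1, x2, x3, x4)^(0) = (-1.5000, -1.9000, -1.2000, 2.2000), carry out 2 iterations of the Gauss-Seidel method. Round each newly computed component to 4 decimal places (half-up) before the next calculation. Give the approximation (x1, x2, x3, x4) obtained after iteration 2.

Iteration 1:
  x1 = (-3 - (-3)·-1.9000 - (-4)·-1.2000 - (4)·2.2000) / (13) = -1.7154
  x2 = (3 - (-4)·-1.7154 - (1)·-1.2000 - (-1)·2.2000) / (7) = -0.0659
  x3 = (2 - (-2)·-1.7154 - (4)·-0.0659 - (1)·2.2000) / (9) = -0.3741
  x4 = (-5 - (2)·-1.7154 - (1)·-0.0659 - (-4)·-0.3741) / (9) = -0.3333
Iteration 2:
  x1 = (-3 - (-3)·-0.0659 - (-4)·-0.3741 - (4)·-0.3333) / (13) = -0.2585
  x2 = (3 - (-4)·-0.2585 - (1)·-0.3741 - (-1)·-0.3333) / (7) = 0.2867
  x3 = (2 - (-2)·-0.2585 - (4)·0.2867 - (1)·-0.3333) / (9) = 0.0744
  x4 = (-5 - (2)·-0.2585 - (1)·0.2867 - (-4)·0.0744) / (9) = -0.4969

(-0.2585, 0.2867, 0.0744, -0.4969)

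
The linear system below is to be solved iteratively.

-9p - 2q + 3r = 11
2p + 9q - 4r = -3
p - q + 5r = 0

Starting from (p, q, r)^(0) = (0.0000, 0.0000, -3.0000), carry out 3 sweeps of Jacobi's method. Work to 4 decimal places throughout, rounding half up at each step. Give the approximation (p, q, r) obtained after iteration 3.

Iteration 1:
  p = (11 - (-2)·0.0000 - (3)·-3.0000) / (-9) = -2.2222
  q = (-3 - (2)·0.0000 - (-4)·-3.0000) / (9) = -1.6667
  r = (0 - (1)·0.0000 - (-1)·0.0000) / (5) = 0.0000
Iteration 2:
  p = (11 - (-2)·-1.6667 - (3)·0.0000) / (-9) = -0.8518
  q = (-3 - (2)·-2.2222 - (-4)·0.0000) / (9) = 0.1605
  r = (0 - (1)·-2.2222 - (-1)·-1.6667) / (5) = 0.1111
Iteration 3:
  p = (11 - (-2)·0.1605 - (3)·0.1111) / (-9) = -1.2209
  q = (-3 - (2)·-0.8518 - (-4)·0.1111) / (9) = -0.0947
  r = (0 - (1)·-0.8518 - (-1)·0.1605) / (5) = 0.2025

(-1.2209, -0.0947, 0.2025)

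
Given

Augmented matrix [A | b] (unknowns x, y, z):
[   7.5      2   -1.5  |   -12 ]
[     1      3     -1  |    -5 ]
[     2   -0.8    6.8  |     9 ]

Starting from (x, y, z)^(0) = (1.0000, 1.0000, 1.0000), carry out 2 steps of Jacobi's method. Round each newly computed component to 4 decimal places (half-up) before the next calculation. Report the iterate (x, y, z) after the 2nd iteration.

Iteration 1:
  x = (-12 - (2)·1.0000 - (-1.5)·1.0000) / (7.5) = -1.6667
  y = (-5 - (1)·1.0000 - (-1)·1.0000) / (3) = -1.6667
  z = (9 - (2)·1.0000 - (-0.8)·1.0000) / (6.8) = 1.1471
Iteration 2:
  x = (-12 - (2)·-1.6667 - (-1.5)·1.1471) / (7.5) = -0.9261
  y = (-5 - (1)·-1.6667 - (-1)·1.1471) / (3) = -0.7287
  z = (9 - (2)·-1.6667 - (-0.8)·-1.6667) / (6.8) = 1.6177

(-0.9261, -0.7287, 1.6177)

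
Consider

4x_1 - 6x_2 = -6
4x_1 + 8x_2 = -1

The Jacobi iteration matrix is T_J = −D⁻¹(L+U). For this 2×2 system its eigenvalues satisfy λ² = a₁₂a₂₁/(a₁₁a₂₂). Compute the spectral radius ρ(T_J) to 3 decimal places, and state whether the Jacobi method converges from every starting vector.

0.866

a₁₂a₂₁/(a₁₁a₂₂) = (-6)·(4) / ((4)·(8)) = -0.750000
ρ = √|-0.750000| = √0.750000 = 0.866
ρ < 1, so Jacobi converges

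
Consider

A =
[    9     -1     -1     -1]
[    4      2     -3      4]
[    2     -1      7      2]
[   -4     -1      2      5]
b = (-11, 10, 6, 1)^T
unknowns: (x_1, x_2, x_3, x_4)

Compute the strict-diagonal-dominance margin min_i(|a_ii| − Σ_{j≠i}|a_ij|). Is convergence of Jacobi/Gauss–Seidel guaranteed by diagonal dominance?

row 1: |9| − (1+1+1) = 6
row 2: |2| − (4+3+4) = -9
row 3: |7| − (2+1+2) = 2
row 4: |5| − (4+1+2) = -2
minimum over rows = -9 → not strictly diagonally dominant

-9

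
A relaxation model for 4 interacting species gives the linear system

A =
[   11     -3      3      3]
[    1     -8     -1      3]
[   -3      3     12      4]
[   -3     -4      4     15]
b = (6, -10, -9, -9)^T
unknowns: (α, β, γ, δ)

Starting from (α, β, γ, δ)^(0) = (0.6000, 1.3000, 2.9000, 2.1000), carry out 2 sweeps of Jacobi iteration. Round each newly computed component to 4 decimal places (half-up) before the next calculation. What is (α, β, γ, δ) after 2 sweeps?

Iteration 1:
  α = (6 - (-3)·1.3000 - (3)·2.9000 - (3)·2.1000) / (11) = -0.4636
  β = (-10 - (1)·0.6000 - (-1)·2.9000 - (3)·2.1000) / (-8) = 1.7500
  γ = (-9 - (-3)·0.6000 - (3)·1.3000 - (4)·2.1000) / (12) = -1.6250
  δ = (-9 - (-3)·0.6000 - (-4)·1.3000 - (4)·2.9000) / (15) = -0.9067
Iteration 2:
  α = (6 - (-3)·1.7500 - (3)·-1.6250 - (3)·-0.9067) / (11) = 1.7132
  β = (-10 - (1)·-0.4636 - (-1)·-1.6250 - (3)·-0.9067) / (-8) = 1.0552
  γ = (-9 - (-3)·-0.4636 - (3)·1.7500 - (4)·-0.9067) / (12) = -1.0012
  δ = (-9 - (-3)·-0.4636 - (-4)·1.7500 - (4)·-1.6250) / (15) = 0.2073

(1.7132, 1.0552, -1.0012, 0.2073)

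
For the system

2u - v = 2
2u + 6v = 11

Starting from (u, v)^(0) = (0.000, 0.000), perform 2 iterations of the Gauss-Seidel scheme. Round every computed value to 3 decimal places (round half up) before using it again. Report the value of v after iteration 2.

1.250

Iteration 1:
  u = (2 - (-1)·0.000) / (2) = 1.000
  v = (11 - (2)·1.000) / (6) = 1.500
Iteration 2:
  u = (2 - (-1)·1.500) / (2) = 1.750
  v = (11 - (2)·1.750) / (6) = 1.250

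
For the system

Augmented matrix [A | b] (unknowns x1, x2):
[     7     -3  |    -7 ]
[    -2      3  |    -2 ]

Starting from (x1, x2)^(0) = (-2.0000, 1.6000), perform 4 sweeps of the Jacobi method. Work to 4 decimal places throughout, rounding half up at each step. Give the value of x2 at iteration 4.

Iteration 1:
  x1 = (-7 - (-3)·1.6000) / (7) = -0.3143
  x2 = (-2 - (-2)·-2.0000) / (3) = -2.0000
Iteration 2:
  x1 = (-7 - (-3)·-2.0000) / (7) = -1.8571
  x2 = (-2 - (-2)·-0.3143) / (3) = -0.8762
Iteration 3:
  x1 = (-7 - (-3)·-0.8762) / (7) = -1.3755
  x2 = (-2 - (-2)·-1.8571) / (3) = -1.9047
Iteration 4:
  x1 = (-7 - (-3)·-1.9047) / (7) = -1.8163
  x2 = (-2 - (-2)·-1.3755) / (3) = -1.5837

-1.5837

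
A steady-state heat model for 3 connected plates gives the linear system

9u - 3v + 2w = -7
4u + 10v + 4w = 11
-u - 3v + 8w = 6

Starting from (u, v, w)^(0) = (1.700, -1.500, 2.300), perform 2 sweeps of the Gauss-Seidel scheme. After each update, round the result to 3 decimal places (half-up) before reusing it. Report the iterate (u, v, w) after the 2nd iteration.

(-0.671, 1.024, 1.050)

Iteration 1:
  u = (-7 - (-3)·-1.500 - (2)·2.300) / (9) = -1.789
  v = (11 - (4)·-1.789 - (4)·2.300) / (10) = 0.896
  w = (6 - (-1)·-1.789 - (-3)·0.896) / (8) = 0.862
Iteration 2:
  u = (-7 - (-3)·0.896 - (2)·0.862) / (9) = -0.671
  v = (11 - (4)·-0.671 - (4)·0.862) / (10) = 1.024
  w = (6 - (-1)·-0.671 - (-3)·1.024) / (8) = 1.050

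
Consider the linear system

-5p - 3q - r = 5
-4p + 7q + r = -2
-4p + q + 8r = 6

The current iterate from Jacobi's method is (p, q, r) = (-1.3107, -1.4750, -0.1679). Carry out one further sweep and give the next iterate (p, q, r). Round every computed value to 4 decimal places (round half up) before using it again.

(-0.0814, -1.0107, 0.2790)

One sweep:
  p = (5 - (-3)·-1.4750 - (-1)·-0.1679) / (-5) = -0.0814
  q = (-2 - (-4)·-1.3107 - (1)·-0.1679) / (7) = -1.0107
  r = (6 - (-4)·-1.3107 - (1)·-1.4750) / (8) = 0.2790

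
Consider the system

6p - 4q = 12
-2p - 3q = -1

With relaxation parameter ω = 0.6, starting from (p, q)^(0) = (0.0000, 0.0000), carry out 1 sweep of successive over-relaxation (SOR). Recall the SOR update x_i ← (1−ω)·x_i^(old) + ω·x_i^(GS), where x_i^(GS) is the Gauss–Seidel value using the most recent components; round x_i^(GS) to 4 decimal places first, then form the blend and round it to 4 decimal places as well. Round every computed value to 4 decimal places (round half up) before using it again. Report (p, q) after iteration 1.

Iteration 1:
  p: GS value = (12 - (-4)·0.0000) / (6) = 2.0000;  p ← (1−ω)·0.0000 + ω·2.0000 = 1.2000
  q: GS value = (-1 - (-2)·1.2000) / (-3) = -0.4667;  q ← (1−ω)·0.0000 + ω·-0.4667 = -0.2800

(1.2000, -0.2800)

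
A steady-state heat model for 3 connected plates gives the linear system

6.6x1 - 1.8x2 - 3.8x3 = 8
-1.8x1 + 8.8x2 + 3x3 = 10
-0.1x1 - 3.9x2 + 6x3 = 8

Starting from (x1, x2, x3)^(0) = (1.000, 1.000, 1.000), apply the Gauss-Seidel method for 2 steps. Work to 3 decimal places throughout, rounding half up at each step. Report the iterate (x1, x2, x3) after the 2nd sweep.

Iteration 1:
  x1 = (8 - (-1.8)·1.000 - (-3.8)·1.000) / (6.6) = 2.061
  x2 = (10 - (-1.8)·2.061 - (3)·1.000) / (8.8) = 1.217
  x3 = (8 - (-0.1)·2.061 - (-3.9)·1.217) / (6) = 2.159
Iteration 2:
  x1 = (8 - (-1.8)·1.217 - (-3.8)·2.159) / (6.6) = 2.787
  x2 = (10 - (-1.8)·2.787 - (3)·2.159) / (8.8) = 0.970
  x3 = (8 - (-0.1)·2.787 - (-3.9)·0.970) / (6) = 2.010

(2.787, 0.970, 2.010)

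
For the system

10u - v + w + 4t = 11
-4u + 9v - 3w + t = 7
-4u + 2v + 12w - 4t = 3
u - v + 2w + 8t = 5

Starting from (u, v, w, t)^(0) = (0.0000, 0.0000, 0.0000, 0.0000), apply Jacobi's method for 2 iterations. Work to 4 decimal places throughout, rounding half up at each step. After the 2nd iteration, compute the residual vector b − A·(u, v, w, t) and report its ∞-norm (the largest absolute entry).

2.2060

Iteration 1:
  u = (11 - (-1)·0.0000 - (1)·0.0000 - (4)·0.0000) / (10) = 1.1000
  v = (7 - (-4)·0.0000 - (-3)·0.0000 - (1)·0.0000) / (9) = 0.7778
  w = (3 - (-4)·0.0000 - (2)·0.0000 - (-4)·0.0000) / (12) = 0.2500
  t = (5 - (1)·0.0000 - (-1)·0.0000 - (2)·0.0000) / (8) = 0.6250
Iteration 2:
  u = (11 - (-1)·0.7778 - (1)·0.2500 - (4)·0.6250) / (10) = 0.9028
  v = (7 - (-4)·1.1000 - (-3)·0.2500 - (1)·0.6250) / (9) = 1.2806
  w = (3 - (-4)·1.1000 - (2)·0.7778 - (-4)·0.6250) / (12) = 0.6954
  t = (5 - (1)·1.1000 - (-1)·0.7778 - (2)·0.2500) / (8) = 0.5222
Residual b − A·x = (0.4684, 0.6498, -2.2060, -0.1906); ∞-norm = 2.2060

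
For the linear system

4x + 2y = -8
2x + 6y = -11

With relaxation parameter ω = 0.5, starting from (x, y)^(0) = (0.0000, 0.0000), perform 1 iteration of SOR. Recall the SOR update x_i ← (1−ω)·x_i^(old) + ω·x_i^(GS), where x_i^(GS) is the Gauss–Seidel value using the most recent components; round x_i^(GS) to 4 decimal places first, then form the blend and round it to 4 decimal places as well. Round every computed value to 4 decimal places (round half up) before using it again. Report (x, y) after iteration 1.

(-1.0000, -0.7500)

Iteration 1:
  x: GS value = (-8 - (2)·0.0000) / (4) = -2.0000;  x ← (1−ω)·0.0000 + ω·-2.0000 = -1.0000
  y: GS value = (-11 - (2)·-1.0000) / (6) = -1.5000;  y ← (1−ω)·0.0000 + ω·-1.5000 = -0.7500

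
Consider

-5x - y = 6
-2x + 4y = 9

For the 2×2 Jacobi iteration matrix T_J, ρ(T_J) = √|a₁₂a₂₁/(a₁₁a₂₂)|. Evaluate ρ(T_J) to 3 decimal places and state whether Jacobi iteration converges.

0.316

a₁₂a₂₁/(a₁₁a₂₂) = (-1)·(-2) / ((-5)·(4)) = -0.100000
ρ = √|-0.100000| = √0.100000 = 0.316
ρ < 1, so Jacobi converges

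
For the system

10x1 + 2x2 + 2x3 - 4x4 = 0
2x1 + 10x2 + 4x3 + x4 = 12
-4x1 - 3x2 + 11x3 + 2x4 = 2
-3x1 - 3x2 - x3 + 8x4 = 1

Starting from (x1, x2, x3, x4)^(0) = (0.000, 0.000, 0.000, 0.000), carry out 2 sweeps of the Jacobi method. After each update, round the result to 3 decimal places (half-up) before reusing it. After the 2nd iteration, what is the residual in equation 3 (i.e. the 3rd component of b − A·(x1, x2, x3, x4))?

Iteration 1:
  x1 = (0 - (2)·0.000 - (2)·0.000 - (-4)·0.000) / (10) = 0.000
  x2 = (12 - (2)·0.000 - (4)·0.000 - (1)·0.000) / (10) = 1.200
  x3 = (2 - (-4)·0.000 - (-3)·0.000 - (2)·0.000) / (11) = 0.182
  x4 = (1 - (-3)·0.000 - (-3)·0.000 - (-1)·0.000) / (8) = 0.125
Iteration 2:
  x1 = (0 - (2)·1.200 - (2)·0.182 - (-4)·0.125) / (10) = -0.226
  x2 = (12 - (2)·0.000 - (4)·0.182 - (1)·0.125) / (10) = 1.115
  x3 = (2 - (-4)·0.000 - (-3)·1.200 - (2)·0.125) / (11) = 0.486
  x4 = (1 - (-3)·0.000 - (-3)·1.200 - (-1)·0.182) / (8) = 0.598
Residual b − A·x = (1.450, -1.240, -2.101, -0.631)

-2.101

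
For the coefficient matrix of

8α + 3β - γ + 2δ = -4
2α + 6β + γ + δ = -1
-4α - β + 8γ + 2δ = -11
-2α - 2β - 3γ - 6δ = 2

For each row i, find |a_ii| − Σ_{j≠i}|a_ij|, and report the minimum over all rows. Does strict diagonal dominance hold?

-1

row 1: |8| − (3+1+2) = 2
row 2: |6| − (2+1+1) = 2
row 3: |8| − (4+1+2) = 1
row 4: |-6| − (2+2+3) = -1
minimum over rows = -1 → not strictly diagonally dominant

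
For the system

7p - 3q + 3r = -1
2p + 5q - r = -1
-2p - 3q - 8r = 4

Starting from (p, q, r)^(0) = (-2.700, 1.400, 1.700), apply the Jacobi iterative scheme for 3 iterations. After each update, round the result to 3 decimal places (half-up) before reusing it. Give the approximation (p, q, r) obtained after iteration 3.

(0.169, -0.590, -0.572)

Iteration 1:
  p = (-1 - (-3)·1.400 - (3)·1.700) / (7) = -0.271
  q = (-1 - (2)·-2.700 - (-1)·1.700) / (5) = 1.220
  r = (4 - (-2)·-2.700 - (-3)·1.400) / (-8) = -0.350
Iteration 2:
  p = (-1 - (-3)·1.220 - (3)·-0.350) / (7) = 0.530
  q = (-1 - (2)·-0.271 - (-1)·-0.350) / (5) = -0.162
  r = (4 - (-2)·-0.271 - (-3)·1.220) / (-8) = -0.890
Iteration 3:
  p = (-1 - (-3)·-0.162 - (3)·-0.890) / (7) = 0.169
  q = (-1 - (2)·0.530 - (-1)·-0.890) / (5) = -0.590
  r = (4 - (-2)·0.530 - (-3)·-0.162) / (-8) = -0.572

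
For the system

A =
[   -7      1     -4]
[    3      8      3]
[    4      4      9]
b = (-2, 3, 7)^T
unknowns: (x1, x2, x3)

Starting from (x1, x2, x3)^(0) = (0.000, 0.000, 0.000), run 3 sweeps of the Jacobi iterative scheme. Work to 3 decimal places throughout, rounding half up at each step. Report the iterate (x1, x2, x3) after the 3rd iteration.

(0.006, 0.233, 0.835)

Iteration 1:
  x1 = (-2 - (1)·0.000 - (-4)·0.000) / (-7) = 0.286
  x2 = (3 - (3)·0.000 - (3)·0.000) / (8) = 0.375
  x3 = (7 - (4)·0.000 - (4)·0.000) / (9) = 0.778
Iteration 2:
  x1 = (-2 - (1)·0.375 - (-4)·0.778) / (-7) = -0.105
  x2 = (3 - (3)·0.286 - (3)·0.778) / (8) = -0.024
  x3 = (7 - (4)·0.286 - (4)·0.375) / (9) = 0.484
Iteration 3:
  x1 = (-2 - (1)·-0.024 - (-4)·0.484) / (-7) = 0.006
  x2 = (3 - (3)·-0.105 - (3)·0.484) / (8) = 0.233
  x3 = (7 - (4)·-0.105 - (4)·-0.024) / (9) = 0.835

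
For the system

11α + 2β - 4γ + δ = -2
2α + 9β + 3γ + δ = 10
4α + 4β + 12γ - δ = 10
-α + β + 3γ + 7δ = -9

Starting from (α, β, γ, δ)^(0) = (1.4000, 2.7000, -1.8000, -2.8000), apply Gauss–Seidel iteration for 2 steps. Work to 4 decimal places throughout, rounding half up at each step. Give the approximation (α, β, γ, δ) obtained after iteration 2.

(-0.3505, 1.3265, 0.3539, -1.6770)

Iteration 1:
  α = (-2 - (2)·2.7000 - (-4)·-1.8000 - (1)·-2.8000) / (11) = -1.0727
  β = (10 - (2)·-1.0727 - (3)·-1.8000 - (1)·-2.8000) / (9) = 2.2606
  γ = (10 - (4)·-1.0727 - (4)·2.2606 - (-1)·-2.8000) / (12) = 0.2040
  δ = (-9 - (-1)·-1.0727 - (1)·2.2606 - (3)·0.2040) / (7) = -1.8493
Iteration 2:
  α = (-2 - (2)·2.2606 - (-4)·0.2040 - (1)·-1.8493) / (11) = -0.3505
  β = (10 - (2)·-0.3505 - (3)·0.2040 - (1)·-1.8493) / (9) = 1.3265
  γ = (10 - (4)·-0.3505 - (4)·1.3265 - (-1)·-1.8493) / (12) = 0.3539
  δ = (-9 - (-1)·-0.3505 - (1)·1.3265 - (3)·0.3539) / (7) = -1.6770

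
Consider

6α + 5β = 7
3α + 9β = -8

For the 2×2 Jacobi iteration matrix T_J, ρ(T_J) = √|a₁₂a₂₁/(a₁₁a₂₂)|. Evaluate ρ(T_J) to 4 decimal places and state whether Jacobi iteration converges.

0.5270

a₁₂a₂₁/(a₁₁a₂₂) = (5)·(3) / ((6)·(9)) = 0.277778
ρ = √|0.277778| = √0.277778 = 0.5270
ρ < 1, so Jacobi converges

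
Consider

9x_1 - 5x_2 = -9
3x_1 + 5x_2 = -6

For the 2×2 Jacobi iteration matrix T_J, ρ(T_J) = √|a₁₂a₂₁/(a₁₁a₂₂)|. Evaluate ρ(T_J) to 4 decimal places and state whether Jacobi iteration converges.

a₁₂a₂₁/(a₁₁a₂₂) = (-5)·(3) / ((9)·(5)) = -0.333333
ρ = √|-0.333333| = √0.333333 = 0.5774
ρ < 1, so Jacobi converges

0.5774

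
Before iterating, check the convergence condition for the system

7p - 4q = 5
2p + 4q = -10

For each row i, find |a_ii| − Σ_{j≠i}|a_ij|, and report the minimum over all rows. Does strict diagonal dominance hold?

2

row 1: |7| − (4) = 3
row 2: |4| − (2) = 2
minimum over rows = 2 → strictly diagonally dominant (convergence guaranteed)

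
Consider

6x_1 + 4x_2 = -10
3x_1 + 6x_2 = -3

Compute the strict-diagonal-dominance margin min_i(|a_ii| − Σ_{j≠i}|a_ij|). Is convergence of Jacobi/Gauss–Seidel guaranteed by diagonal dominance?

2

row 1: |6| − (4) = 2
row 2: |6| − (3) = 3
minimum over rows = 2 → strictly diagonally dominant (convergence guaranteed)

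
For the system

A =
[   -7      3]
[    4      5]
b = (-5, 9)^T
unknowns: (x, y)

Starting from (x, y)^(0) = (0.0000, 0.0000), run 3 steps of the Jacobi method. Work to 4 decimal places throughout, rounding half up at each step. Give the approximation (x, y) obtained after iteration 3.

Iteration 1:
  x = (-5 - (3)·0.0000) / (-7) = 0.7143
  y = (9 - (4)·0.0000) / (5) = 1.8000
Iteration 2:
  x = (-5 - (3)·1.8000) / (-7) = 1.4857
  y = (9 - (4)·0.7143) / (5) = 1.2286
Iteration 3:
  x = (-5 - (3)·1.2286) / (-7) = 1.2408
  y = (9 - (4)·1.4857) / (5) = 0.6114

(1.2408, 0.6114)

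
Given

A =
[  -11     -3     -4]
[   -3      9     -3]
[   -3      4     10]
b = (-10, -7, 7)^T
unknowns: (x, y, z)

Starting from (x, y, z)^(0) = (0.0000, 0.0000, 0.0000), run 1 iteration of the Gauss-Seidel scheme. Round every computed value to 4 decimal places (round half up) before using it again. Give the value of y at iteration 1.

Iteration 1:
  x = (-10 - (-3)·0.0000 - (-4)·0.0000) / (-11) = 0.9091
  y = (-7 - (-3)·0.9091 - (-3)·0.0000) / (9) = -0.4747
  z = (7 - (-3)·0.9091 - (4)·-0.4747) / (10) = 1.1626

-0.4747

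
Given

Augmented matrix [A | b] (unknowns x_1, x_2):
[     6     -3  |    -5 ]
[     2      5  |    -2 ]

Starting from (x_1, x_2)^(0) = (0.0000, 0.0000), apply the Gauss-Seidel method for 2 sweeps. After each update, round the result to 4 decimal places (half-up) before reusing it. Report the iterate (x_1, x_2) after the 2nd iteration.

(-0.8667, -0.0533)

Iteration 1:
  x_1 = (-5 - (-3)·0.0000) / (6) = -0.8333
  x_2 = (-2 - (2)·-0.8333) / (5) = -0.0667
Iteration 2:
  x_1 = (-5 - (-3)·-0.0667) / (6) = -0.8667
  x_2 = (-2 - (2)·-0.8667) / (5) = -0.0533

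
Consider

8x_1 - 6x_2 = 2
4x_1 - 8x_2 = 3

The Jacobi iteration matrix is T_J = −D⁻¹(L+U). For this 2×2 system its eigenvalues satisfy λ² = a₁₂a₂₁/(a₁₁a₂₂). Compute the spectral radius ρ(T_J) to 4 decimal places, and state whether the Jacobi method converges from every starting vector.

0.6124

a₁₂a₂₁/(a₁₁a₂₂) = (-6)·(4) / ((8)·(-8)) = 0.375000
ρ = √|0.375000| = √0.375000 = 0.6124
ρ < 1, so Jacobi converges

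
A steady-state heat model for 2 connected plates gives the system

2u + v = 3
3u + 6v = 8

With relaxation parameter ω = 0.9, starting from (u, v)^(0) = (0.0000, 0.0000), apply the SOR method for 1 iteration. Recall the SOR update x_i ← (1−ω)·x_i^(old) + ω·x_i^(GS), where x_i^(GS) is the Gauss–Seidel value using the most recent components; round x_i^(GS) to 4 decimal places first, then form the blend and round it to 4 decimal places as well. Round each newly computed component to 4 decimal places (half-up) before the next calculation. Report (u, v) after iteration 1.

Iteration 1:
  u: GS value = (3 - (1)·0.0000) / (2) = 1.5000;  u ← (1−ω)·0.0000 + ω·1.5000 = 1.3500
  v: GS value = (8 - (3)·1.3500) / (6) = 0.6583;  v ← (1−ω)·0.0000 + ω·0.6583 = 0.5925

(1.3500, 0.5925)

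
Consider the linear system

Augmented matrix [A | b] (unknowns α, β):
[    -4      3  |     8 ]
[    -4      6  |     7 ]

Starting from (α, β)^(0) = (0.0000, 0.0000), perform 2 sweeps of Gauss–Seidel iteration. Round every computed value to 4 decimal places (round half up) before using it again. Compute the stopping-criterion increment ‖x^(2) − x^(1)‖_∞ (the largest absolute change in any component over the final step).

Iteration 1:
  α = (8 - (3)·0.0000) / (-4) = -2.0000
  β = (7 - (-4)·-2.0000) / (6) = -0.1667
Iteration 2:
  α = (8 - (3)·-0.1667) / (-4) = -2.1250
  β = (7 - (-4)·-2.1250) / (6) = -0.2500
Change: (-0.1250, -0.0833) → max |·| = 0.1250

0.1250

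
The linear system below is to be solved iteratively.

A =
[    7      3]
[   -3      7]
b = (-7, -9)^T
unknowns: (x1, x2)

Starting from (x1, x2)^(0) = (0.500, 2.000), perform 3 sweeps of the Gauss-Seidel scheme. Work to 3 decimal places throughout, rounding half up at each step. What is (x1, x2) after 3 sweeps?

(-0.429, -1.470)

Iteration 1:
  x1 = (-7 - (3)·2.000) / (7) = -1.857
  x2 = (-9 - (-3)·-1.857) / (7) = -2.082
Iteration 2:
  x1 = (-7 - (3)·-2.082) / (7) = -0.108
  x2 = (-9 - (-3)·-0.108) / (7) = -1.332
Iteration 3:
  x1 = (-7 - (3)·-1.332) / (7) = -0.429
  x2 = (-9 - (-3)·-0.429) / (7) = -1.470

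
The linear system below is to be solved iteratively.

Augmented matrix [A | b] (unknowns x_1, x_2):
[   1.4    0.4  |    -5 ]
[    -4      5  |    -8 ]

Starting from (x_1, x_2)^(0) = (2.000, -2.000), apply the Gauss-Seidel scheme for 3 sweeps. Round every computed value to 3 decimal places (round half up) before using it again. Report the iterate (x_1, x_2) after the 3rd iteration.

Iteration 1:
  x_1 = (-5 - (0.4)·-2.000) / (1.4) = -3.000
  x_2 = (-8 - (-4)·-3.000) / (5) = -4.000
Iteration 2:
  x_1 = (-5 - (0.4)·-4.000) / (1.4) = -2.429
  x_2 = (-8 - (-4)·-2.429) / (5) = -3.543
Iteration 3:
  x_1 = (-5 - (0.4)·-3.543) / (1.4) = -2.559
  x_2 = (-8 - (-4)·-2.559) / (5) = -3.647

(-2.559, -3.647)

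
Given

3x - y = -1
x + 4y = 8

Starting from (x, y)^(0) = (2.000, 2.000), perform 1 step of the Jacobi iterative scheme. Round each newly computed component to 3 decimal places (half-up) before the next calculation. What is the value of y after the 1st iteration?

1.500

Iteration 1:
  x = (-1 - (-1)·2.000) / (3) = 0.333
  y = (8 - (1)·2.000) / (4) = 1.500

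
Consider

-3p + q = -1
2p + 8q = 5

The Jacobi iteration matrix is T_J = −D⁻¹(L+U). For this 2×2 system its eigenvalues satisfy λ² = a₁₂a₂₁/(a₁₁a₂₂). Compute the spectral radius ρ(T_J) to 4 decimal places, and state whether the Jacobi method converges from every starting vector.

0.2887

a₁₂a₂₁/(a₁₁a₂₂) = (1)·(2) / ((-3)·(8)) = -0.083333
ρ = √|-0.083333| = √0.083333 = 0.2887
ρ < 1, so Jacobi converges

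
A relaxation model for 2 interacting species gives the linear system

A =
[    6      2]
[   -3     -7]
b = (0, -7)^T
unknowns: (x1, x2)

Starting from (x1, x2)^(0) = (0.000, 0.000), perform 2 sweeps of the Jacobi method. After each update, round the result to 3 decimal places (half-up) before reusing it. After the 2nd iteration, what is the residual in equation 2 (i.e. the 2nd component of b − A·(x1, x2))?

-0.999

Iteration 1:
  x1 = (0 - (2)·0.000) / (6) = 0.000
  x2 = (-7 - (-3)·0.000) / (-7) = 1.000
Iteration 2:
  x1 = (0 - (2)·1.000) / (6) = -0.333
  x2 = (-7 - (-3)·0.000) / (-7) = 1.000
Residual b − A·x = (-0.002, -0.999)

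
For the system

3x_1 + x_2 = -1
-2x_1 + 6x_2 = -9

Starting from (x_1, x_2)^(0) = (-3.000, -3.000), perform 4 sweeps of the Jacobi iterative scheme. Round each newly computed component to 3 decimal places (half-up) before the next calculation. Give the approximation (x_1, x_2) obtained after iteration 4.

Iteration 1:
  x_1 = (-1 - (1)·-3.000) / (3) = 0.667
  x_2 = (-9 - (-2)·-3.000) / (6) = -2.500
Iteration 2:
  x_1 = (-1 - (1)·-2.500) / (3) = 0.500
  x_2 = (-9 - (-2)·0.667) / (6) = -1.278
Iteration 3:
  x_1 = (-1 - (1)·-1.278) / (3) = 0.093
  x_2 = (-9 - (-2)·0.500) / (6) = -1.333
Iteration 4:
  x_1 = (-1 - (1)·-1.333) / (3) = 0.111
  x_2 = (-9 - (-2)·0.093) / (6) = -1.469

(0.111, -1.469)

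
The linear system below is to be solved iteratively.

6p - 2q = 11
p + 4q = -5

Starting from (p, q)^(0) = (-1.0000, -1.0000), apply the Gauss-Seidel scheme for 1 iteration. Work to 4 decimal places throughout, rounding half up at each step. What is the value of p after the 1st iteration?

Iteration 1:
  p = (11 - (-2)·-1.0000) / (6) = 1.5000
  q = (-5 - (1)·1.5000) / (4) = -1.6250

1.5000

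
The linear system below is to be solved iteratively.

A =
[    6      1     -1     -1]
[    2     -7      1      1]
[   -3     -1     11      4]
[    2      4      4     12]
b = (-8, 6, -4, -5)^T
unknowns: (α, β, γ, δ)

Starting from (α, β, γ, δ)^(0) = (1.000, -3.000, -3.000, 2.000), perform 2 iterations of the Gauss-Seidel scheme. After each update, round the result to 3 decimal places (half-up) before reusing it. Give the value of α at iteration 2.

-1.254

Iteration 1:
  α = (-8 - (1)·-3.000 - (-1)·-3.000 - (-1)·2.000) / (6) = -1.000
  β = (6 - (2)·-1.000 - (1)·-3.000 - (1)·2.000) / (-7) = -1.286
  γ = (-4 - (-3)·-1.000 - (-1)·-1.286 - (4)·2.000) / (11) = -1.481
  δ = (-5 - (2)·-1.000 - (4)·-1.286 - (4)·-1.481) / (12) = 0.672
Iteration 2:
  α = (-8 - (1)·-1.286 - (-1)·-1.481 - (-1)·0.672) / (6) = -1.254
  β = (6 - (2)·-1.254 - (1)·-1.481 - (1)·0.672) / (-7) = -1.331
  γ = (-4 - (-3)·-1.254 - (-1)·-1.331 - (4)·0.672) / (11) = -1.071
  δ = (-5 - (2)·-1.254 - (4)·-1.331 - (4)·-1.071) / (12) = 0.593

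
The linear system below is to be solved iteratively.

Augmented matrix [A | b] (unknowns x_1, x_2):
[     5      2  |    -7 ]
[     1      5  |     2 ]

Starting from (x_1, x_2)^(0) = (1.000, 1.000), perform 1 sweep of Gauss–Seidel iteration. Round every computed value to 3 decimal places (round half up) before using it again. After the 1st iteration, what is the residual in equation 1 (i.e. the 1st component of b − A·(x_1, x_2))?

0.480

Iteration 1:
  x_1 = (-7 - (2)·1.000) / (5) = -1.800
  x_2 = (2 - (1)·-1.800) / (5) = 0.760
Residual b − A·x = (0.480, 0.000)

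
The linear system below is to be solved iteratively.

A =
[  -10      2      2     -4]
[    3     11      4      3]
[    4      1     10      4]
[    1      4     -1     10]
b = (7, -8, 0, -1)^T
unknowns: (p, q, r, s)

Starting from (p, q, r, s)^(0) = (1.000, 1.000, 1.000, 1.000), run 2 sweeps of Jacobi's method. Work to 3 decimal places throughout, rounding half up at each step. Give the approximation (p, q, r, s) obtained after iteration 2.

Iteration 1:
  p = (7 - (2)·1.000 - (2)·1.000 - (-4)·1.000) / (-10) = -0.700
  q = (-8 - (3)·1.000 - (4)·1.000 - (3)·1.000) / (11) = -1.636
  r = (0 - (4)·1.000 - (1)·1.000 - (4)·1.000) / (10) = -0.900
  s = (-1 - (1)·1.000 - (4)·1.000 - (-1)·1.000) / (10) = -0.500
Iteration 2:
  p = (7 - (2)·-1.636 - (2)·-0.900 - (-4)·-0.500) / (-10) = -1.007
  q = (-8 - (3)·-0.700 - (4)·-0.900 - (3)·-0.500) / (11) = -0.073
  r = (0 - (4)·-0.700 - (1)·-1.636 - (4)·-0.500) / (10) = 0.644
  s = (-1 - (1)·-0.700 - (4)·-1.636 - (-1)·-0.900) / (10) = 0.534

(-1.007, -0.073, 0.644, 0.534)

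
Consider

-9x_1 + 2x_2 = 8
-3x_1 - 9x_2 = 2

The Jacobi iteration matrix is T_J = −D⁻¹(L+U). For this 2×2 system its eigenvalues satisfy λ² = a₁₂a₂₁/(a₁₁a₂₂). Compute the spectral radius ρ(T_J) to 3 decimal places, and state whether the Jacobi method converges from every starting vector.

0.272

a₁₂a₂₁/(a₁₁a₂₂) = (2)·(-3) / ((-9)·(-9)) = -0.074074
ρ = √|-0.074074| = √0.074074 = 0.272
ρ < 1, so Jacobi converges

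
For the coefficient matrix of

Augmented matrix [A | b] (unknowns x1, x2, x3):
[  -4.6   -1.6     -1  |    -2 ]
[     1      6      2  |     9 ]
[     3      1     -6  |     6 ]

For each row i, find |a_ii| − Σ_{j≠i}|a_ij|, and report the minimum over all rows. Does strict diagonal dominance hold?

row 1: |-4.6| − (1.6+1) = 2
row 2: |6| − (1+2) = 3
row 3: |-6| − (3+1) = 2
minimum over rows = 2 → strictly diagonally dominant (convergence guaranteed)

2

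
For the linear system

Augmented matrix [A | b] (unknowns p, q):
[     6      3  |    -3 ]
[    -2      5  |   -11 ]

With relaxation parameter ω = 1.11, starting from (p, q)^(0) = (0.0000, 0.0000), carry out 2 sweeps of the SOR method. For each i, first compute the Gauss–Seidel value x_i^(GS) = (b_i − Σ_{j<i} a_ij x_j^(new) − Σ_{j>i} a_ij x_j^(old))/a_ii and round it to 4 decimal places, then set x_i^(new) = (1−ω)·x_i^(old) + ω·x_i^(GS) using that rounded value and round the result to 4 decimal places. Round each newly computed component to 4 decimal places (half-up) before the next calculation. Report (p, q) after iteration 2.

(0.9981, -1.7032)

Iteration 1:
  p: GS value = (-3 - (3)·0.0000) / (6) = -0.5000;  p ← (1−ω)·0.0000 + ω·-0.5000 = -0.5550
  q: GS value = (-11 - (-2)·-0.5550) / (5) = -2.4220;  q ← (1−ω)·0.0000 + ω·-2.4220 = -2.6884
Iteration 2:
  p: GS value = (-3 - (3)·-2.6884) / (6) = 0.8442;  p ← (1−ω)·-0.5550 + ω·0.8442 = 0.9981
  q: GS value = (-11 - (-2)·0.9981) / (5) = -1.8008;  q ← (1−ω)·-2.6884 + ω·-1.8008 = -1.7032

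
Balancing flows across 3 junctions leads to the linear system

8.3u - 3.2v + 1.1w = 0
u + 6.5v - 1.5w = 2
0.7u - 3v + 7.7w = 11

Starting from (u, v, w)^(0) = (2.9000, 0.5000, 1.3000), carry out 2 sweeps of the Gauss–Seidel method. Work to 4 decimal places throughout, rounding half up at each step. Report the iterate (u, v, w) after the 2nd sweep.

(0.0128, 0.6893, 1.6960)

Iteration 1:
  u = (0 - (-3.2)·0.5000 - (1.1)·1.3000) / (8.3) = 0.0205
  v = (2 - (1)·0.0205 - (-1.5)·1.3000) / (6.5) = 0.6045
  w = (11 - (0.7)·0.0205 - (-3)·0.6045) / (7.7) = 1.6622
Iteration 2:
  u = (0 - (-3.2)·0.6045 - (1.1)·1.6622) / (8.3) = 0.0128
  v = (2 - (1)·0.0128 - (-1.5)·1.6622) / (6.5) = 0.6893
  w = (11 - (0.7)·0.0128 - (-3)·0.6893) / (7.7) = 1.6960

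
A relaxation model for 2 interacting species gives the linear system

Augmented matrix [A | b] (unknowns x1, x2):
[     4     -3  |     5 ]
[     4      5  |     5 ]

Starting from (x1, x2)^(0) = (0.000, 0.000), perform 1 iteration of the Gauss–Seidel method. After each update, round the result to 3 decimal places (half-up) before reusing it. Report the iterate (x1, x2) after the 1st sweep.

(1.250, 0.000)

Iteration 1:
  x1 = (5 - (-3)·0.000) / (4) = 1.250
  x2 = (5 - (4)·1.250) / (5) = 0.000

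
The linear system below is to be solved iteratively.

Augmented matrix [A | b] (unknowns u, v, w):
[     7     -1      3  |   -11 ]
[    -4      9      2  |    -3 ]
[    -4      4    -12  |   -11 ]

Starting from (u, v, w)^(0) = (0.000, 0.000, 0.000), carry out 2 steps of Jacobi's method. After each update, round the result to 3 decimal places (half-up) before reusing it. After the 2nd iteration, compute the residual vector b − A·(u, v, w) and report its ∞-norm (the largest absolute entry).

Iteration 1:
  u = (-11 - (-1)·0.000 - (3)·0.000) / (7) = -1.571
  v = (-3 - (-4)·0.000 - (2)·0.000) / (9) = -0.333
  w = (-11 - (-4)·0.000 - (4)·0.000) / (-12) = 0.917
Iteration 2:
  u = (-11 - (-1)·-0.333 - (3)·0.917) / (7) = -2.012
  v = (-3 - (-4)·-1.571 - (2)·0.917) / (9) = -1.235
  w = (-11 - (-4)·-1.571 - (4)·-0.333) / (-12) = 1.329
Residual b − A·x = (-2.138, -2.591, 1.840); ∞-norm = 2.591

2.591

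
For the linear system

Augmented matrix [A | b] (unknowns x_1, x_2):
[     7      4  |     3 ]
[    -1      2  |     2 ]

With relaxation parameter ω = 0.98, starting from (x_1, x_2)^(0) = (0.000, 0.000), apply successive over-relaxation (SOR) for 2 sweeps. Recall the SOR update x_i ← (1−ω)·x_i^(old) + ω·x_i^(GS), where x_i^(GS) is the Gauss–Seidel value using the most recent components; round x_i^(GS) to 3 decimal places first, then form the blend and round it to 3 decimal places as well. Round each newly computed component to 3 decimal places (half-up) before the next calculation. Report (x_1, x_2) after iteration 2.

(-0.236, 0.888)

Iteration 1:
  x_1: GS value = (3 - (4)·0.000) / (7) = 0.429;  x_1 ← (1−ω)·0.000 + ω·0.429 = 0.420
  x_2: GS value = (2 - (-1)·0.420) / (2) = 1.210;  x_2 ← (1−ω)·0.000 + ω·1.210 = 1.186
Iteration 2:
  x_1: GS value = (3 - (4)·1.186) / (7) = -0.249;  x_1 ← (1−ω)·0.420 + ω·-0.249 = -0.236
  x_2: GS value = (2 - (-1)·-0.236) / (2) = 0.882;  x_2 ← (1−ω)·1.186 + ω·0.882 = 0.888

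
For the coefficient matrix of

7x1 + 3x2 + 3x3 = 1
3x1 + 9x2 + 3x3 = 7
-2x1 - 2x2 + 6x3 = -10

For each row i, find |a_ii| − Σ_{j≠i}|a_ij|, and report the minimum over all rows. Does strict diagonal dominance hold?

1

row 1: |7| − (3+3) = 1
row 2: |9| − (3+3) = 3
row 3: |6| − (2+2) = 2
minimum over rows = 1 → strictly diagonally dominant (convergence guaranteed)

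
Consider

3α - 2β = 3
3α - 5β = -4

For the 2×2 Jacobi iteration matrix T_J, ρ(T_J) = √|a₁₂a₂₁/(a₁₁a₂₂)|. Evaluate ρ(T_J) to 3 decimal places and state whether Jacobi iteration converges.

a₁₂a₂₁/(a₁₁a₂₂) = (-2)·(3) / ((3)·(-5)) = 0.400000
ρ = √|0.400000| = √0.400000 = 0.632
ρ < 1, so Jacobi converges

0.632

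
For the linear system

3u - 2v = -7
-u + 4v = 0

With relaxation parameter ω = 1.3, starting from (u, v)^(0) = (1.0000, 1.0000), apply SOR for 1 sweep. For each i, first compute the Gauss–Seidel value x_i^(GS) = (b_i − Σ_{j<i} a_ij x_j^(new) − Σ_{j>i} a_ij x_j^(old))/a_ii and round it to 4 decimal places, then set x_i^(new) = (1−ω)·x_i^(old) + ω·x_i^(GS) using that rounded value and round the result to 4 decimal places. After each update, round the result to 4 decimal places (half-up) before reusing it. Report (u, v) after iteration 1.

(-2.4667, -1.1017)

Iteration 1:
  u: GS value = (-7 - (-2)·1.0000) / (3) = -1.6667;  u ← (1−ω)·1.0000 + ω·-1.6667 = -2.4667
  v: GS value = (0 - (-1)·-2.4667) / (4) = -0.6167;  v ← (1−ω)·1.0000 + ω·-0.6167 = -1.1017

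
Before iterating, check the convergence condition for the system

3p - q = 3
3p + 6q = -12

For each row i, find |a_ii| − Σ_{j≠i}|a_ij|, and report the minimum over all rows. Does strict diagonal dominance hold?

row 1: |3| − (1) = 2
row 2: |6| − (3) = 3
minimum over rows = 2 → strictly diagonally dominant (convergence guaranteed)

2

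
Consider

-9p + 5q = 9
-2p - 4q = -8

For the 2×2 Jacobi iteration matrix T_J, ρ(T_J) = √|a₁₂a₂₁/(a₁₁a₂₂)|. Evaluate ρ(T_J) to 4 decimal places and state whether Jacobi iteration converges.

a₁₂a₂₁/(a₁₁a₂₂) = (5)·(-2) / ((-9)·(-4)) = -0.277778
ρ = √|-0.277778| = √0.277778 = 0.5270
ρ < 1, so Jacobi converges

0.5270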